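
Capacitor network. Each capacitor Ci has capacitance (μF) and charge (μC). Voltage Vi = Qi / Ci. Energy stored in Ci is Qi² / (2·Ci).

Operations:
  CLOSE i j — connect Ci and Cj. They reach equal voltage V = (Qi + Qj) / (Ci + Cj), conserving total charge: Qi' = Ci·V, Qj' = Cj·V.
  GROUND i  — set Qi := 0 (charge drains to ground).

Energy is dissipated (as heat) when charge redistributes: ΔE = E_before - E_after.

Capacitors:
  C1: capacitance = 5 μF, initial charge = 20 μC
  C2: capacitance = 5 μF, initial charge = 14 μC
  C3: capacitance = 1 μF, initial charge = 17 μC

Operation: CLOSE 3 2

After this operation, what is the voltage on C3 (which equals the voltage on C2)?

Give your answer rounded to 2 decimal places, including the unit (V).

Answer: 5.17 V

Derivation:
Initial: C1(5μF, Q=20μC, V=4.00V), C2(5μF, Q=14μC, V=2.80V), C3(1μF, Q=17μC, V=17.00V)
Op 1: CLOSE 3-2: Q_total=31.00, C_total=6.00, V=5.17; Q3=5.17, Q2=25.83; dissipated=84.017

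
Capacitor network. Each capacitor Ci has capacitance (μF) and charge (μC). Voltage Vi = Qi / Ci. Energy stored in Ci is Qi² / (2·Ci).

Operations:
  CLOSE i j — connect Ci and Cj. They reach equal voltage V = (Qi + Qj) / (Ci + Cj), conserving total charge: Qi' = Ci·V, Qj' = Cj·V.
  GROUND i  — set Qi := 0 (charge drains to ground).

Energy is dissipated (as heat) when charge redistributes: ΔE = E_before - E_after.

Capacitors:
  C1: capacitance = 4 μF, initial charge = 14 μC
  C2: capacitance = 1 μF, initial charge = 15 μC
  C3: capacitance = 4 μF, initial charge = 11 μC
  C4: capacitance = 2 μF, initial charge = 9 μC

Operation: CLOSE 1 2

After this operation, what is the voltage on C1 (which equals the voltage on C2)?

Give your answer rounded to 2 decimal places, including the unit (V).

Initial: C1(4μF, Q=14μC, V=3.50V), C2(1μF, Q=15μC, V=15.00V), C3(4μF, Q=11μC, V=2.75V), C4(2μF, Q=9μC, V=4.50V)
Op 1: CLOSE 1-2: Q_total=29.00, C_total=5.00, V=5.80; Q1=23.20, Q2=5.80; dissipated=52.900

Answer: 5.80 V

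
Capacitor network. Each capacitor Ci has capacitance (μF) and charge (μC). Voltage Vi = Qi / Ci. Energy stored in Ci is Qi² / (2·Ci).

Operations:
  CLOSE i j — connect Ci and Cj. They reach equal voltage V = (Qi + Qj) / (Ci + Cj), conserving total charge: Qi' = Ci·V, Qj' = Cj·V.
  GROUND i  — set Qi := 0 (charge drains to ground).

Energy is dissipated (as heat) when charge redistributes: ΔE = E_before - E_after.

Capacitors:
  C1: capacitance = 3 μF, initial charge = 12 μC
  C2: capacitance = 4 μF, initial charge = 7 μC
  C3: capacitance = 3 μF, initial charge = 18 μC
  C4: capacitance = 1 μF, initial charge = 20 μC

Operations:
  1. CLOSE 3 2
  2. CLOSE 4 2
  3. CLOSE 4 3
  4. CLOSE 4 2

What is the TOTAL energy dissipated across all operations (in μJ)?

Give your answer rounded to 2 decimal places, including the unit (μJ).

Initial: C1(3μF, Q=12μC, V=4.00V), C2(4μF, Q=7μC, V=1.75V), C3(3μF, Q=18μC, V=6.00V), C4(1μF, Q=20μC, V=20.00V)
Op 1: CLOSE 3-2: Q_total=25.00, C_total=7.00, V=3.57; Q3=10.71, Q2=14.29; dissipated=15.482
Op 2: CLOSE 4-2: Q_total=34.29, C_total=5.00, V=6.86; Q4=6.86, Q2=27.43; dissipated=107.959
Op 3: CLOSE 4-3: Q_total=17.57, C_total=4.00, V=4.39; Q4=4.39, Q3=13.18; dissipated=4.048
Op 4: CLOSE 4-2: Q_total=31.82, C_total=5.00, V=6.36; Q4=6.36, Q2=25.46; dissipated=2.429
Total dissipated: 129.919 μJ

Answer: 129.92 μJ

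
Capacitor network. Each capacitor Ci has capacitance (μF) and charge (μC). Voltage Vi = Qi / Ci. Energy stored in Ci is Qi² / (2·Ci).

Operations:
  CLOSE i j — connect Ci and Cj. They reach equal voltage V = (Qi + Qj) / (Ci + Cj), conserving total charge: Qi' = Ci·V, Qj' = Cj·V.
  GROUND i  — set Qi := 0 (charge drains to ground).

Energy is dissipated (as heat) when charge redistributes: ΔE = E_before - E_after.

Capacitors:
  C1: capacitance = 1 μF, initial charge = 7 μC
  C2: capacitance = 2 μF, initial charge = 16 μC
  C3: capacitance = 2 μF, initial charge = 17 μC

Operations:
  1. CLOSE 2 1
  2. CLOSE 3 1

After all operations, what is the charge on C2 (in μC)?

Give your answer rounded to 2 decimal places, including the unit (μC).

Answer: 15.33 μC

Derivation:
Initial: C1(1μF, Q=7μC, V=7.00V), C2(2μF, Q=16μC, V=8.00V), C3(2μF, Q=17μC, V=8.50V)
Op 1: CLOSE 2-1: Q_total=23.00, C_total=3.00, V=7.67; Q2=15.33, Q1=7.67; dissipated=0.333
Op 2: CLOSE 3-1: Q_total=24.67, C_total=3.00, V=8.22; Q3=16.44, Q1=8.22; dissipated=0.231
Final charges: Q1=8.22, Q2=15.33, Q3=16.44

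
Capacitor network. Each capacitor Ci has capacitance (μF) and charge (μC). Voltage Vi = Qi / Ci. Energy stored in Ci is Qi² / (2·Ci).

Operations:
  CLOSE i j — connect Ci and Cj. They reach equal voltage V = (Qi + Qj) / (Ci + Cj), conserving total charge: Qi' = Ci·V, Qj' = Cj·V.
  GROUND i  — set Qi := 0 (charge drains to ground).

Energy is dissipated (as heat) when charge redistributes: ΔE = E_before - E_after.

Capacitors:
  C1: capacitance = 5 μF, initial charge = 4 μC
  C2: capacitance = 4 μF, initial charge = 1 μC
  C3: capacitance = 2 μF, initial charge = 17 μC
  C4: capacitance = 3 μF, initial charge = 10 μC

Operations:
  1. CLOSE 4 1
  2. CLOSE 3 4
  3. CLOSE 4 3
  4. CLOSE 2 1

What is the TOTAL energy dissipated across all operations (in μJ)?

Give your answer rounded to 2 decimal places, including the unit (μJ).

Answer: 35.85 μJ

Derivation:
Initial: C1(5μF, Q=4μC, V=0.80V), C2(4μF, Q=1μC, V=0.25V), C3(2μF, Q=17μC, V=8.50V), C4(3μF, Q=10μC, V=3.33V)
Op 1: CLOSE 4-1: Q_total=14.00, C_total=8.00, V=1.75; Q4=5.25, Q1=8.75; dissipated=6.017
Op 2: CLOSE 3-4: Q_total=22.25, C_total=5.00, V=4.45; Q3=8.90, Q4=13.35; dissipated=27.337
Op 3: CLOSE 4-3: Q_total=22.25, C_total=5.00, V=4.45; Q4=13.35, Q3=8.90; dissipated=0.000
Op 4: CLOSE 2-1: Q_total=9.75, C_total=9.00, V=1.08; Q2=4.33, Q1=5.42; dissipated=2.500
Total dissipated: 35.854 μJ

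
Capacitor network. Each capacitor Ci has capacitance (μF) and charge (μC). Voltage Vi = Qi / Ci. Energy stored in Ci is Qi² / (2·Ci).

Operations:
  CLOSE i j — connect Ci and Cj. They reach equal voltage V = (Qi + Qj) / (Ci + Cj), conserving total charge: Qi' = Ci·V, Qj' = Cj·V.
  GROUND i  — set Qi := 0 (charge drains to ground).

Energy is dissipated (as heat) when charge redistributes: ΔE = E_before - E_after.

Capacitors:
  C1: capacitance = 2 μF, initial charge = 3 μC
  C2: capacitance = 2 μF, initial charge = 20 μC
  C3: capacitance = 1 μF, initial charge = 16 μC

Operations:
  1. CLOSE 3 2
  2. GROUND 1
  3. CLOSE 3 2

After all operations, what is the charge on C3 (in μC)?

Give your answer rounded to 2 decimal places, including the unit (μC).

Initial: C1(2μF, Q=3μC, V=1.50V), C2(2μF, Q=20μC, V=10.00V), C3(1μF, Q=16μC, V=16.00V)
Op 1: CLOSE 3-2: Q_total=36.00, C_total=3.00, V=12.00; Q3=12.00, Q2=24.00; dissipated=12.000
Op 2: GROUND 1: Q1=0; energy lost=2.250
Op 3: CLOSE 3-2: Q_total=36.00, C_total=3.00, V=12.00; Q3=12.00, Q2=24.00; dissipated=0.000
Final charges: Q1=0.00, Q2=24.00, Q3=12.00

Answer: 12.00 μC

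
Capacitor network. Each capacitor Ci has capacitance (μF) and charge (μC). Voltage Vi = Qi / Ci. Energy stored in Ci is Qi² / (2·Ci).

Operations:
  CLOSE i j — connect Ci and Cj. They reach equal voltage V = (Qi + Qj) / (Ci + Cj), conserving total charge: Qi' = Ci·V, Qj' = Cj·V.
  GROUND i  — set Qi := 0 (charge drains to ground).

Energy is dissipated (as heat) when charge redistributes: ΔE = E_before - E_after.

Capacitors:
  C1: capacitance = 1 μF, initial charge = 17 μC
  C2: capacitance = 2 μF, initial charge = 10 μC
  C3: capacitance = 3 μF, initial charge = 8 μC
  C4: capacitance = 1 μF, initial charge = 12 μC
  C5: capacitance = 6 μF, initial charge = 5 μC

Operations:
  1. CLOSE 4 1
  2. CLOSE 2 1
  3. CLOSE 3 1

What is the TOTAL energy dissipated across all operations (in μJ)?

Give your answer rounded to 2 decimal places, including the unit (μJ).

Initial: C1(1μF, Q=17μC, V=17.00V), C2(2μF, Q=10μC, V=5.00V), C3(3μF, Q=8μC, V=2.67V), C4(1μF, Q=12μC, V=12.00V), C5(6μF, Q=5μC, V=0.83V)
Op 1: CLOSE 4-1: Q_total=29.00, C_total=2.00, V=14.50; Q4=14.50, Q1=14.50; dissipated=6.250
Op 2: CLOSE 2-1: Q_total=24.50, C_total=3.00, V=8.17; Q2=16.33, Q1=8.17; dissipated=30.083
Op 3: CLOSE 3-1: Q_total=16.17, C_total=4.00, V=4.04; Q3=12.12, Q1=4.04; dissipated=11.344
Total dissipated: 47.677 μJ

Answer: 47.68 μJ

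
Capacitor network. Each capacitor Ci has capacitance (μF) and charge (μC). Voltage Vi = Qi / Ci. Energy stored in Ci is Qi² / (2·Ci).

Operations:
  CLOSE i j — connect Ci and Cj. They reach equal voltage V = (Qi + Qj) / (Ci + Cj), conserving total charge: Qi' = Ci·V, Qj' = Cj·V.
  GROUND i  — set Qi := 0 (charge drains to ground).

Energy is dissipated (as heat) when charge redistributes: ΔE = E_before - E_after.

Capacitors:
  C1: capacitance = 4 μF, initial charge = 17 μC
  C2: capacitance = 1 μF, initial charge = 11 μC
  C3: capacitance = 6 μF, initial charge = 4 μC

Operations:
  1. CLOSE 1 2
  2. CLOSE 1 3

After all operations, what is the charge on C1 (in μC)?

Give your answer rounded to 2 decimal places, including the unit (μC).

Initial: C1(4μF, Q=17μC, V=4.25V), C2(1μF, Q=11μC, V=11.00V), C3(6μF, Q=4μC, V=0.67V)
Op 1: CLOSE 1-2: Q_total=28.00, C_total=5.00, V=5.60; Q1=22.40, Q2=5.60; dissipated=18.225
Op 2: CLOSE 1-3: Q_total=26.40, C_total=10.00, V=2.64; Q1=10.56, Q3=15.84; dissipated=29.205
Final charges: Q1=10.56, Q2=5.60, Q3=15.84

Answer: 10.56 μC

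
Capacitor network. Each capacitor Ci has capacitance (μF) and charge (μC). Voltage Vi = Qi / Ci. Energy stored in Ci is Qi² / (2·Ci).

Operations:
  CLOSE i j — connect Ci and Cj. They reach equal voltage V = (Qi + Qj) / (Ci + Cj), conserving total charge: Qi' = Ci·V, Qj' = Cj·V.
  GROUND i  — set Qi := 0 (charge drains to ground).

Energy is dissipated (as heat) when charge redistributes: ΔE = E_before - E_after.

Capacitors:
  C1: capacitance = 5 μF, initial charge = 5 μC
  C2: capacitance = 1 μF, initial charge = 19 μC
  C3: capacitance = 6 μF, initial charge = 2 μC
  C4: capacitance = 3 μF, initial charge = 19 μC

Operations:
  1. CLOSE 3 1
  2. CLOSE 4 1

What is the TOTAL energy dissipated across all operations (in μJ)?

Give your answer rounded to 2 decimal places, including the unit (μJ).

Answer: 31.03 μJ

Derivation:
Initial: C1(5μF, Q=5μC, V=1.00V), C2(1μF, Q=19μC, V=19.00V), C3(6μF, Q=2μC, V=0.33V), C4(3μF, Q=19μC, V=6.33V)
Op 1: CLOSE 3-1: Q_total=7.00, C_total=11.00, V=0.64; Q3=3.82, Q1=3.18; dissipated=0.606
Op 2: CLOSE 4-1: Q_total=22.18, C_total=8.00, V=2.77; Q4=8.32, Q1=13.86; dissipated=30.427
Total dissipated: 31.033 μJ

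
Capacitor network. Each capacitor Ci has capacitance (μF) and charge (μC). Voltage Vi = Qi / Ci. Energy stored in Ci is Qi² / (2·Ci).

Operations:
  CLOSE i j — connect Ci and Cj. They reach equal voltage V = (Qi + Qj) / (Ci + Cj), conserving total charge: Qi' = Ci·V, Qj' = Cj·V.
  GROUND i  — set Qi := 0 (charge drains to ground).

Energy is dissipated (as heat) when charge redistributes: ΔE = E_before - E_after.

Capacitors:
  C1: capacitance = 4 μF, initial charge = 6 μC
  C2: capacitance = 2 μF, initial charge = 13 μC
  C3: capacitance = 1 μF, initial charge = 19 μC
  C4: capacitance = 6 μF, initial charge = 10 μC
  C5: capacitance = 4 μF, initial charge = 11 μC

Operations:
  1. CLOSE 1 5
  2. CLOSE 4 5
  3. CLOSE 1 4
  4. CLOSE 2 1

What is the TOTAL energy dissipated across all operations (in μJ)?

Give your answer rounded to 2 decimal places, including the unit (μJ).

Initial: C1(4μF, Q=6μC, V=1.50V), C2(2μF, Q=13μC, V=6.50V), C3(1μF, Q=19μC, V=19.00V), C4(6μF, Q=10μC, V=1.67V), C5(4μF, Q=11μC, V=2.75V)
Op 1: CLOSE 1-5: Q_total=17.00, C_total=8.00, V=2.12; Q1=8.50, Q5=8.50; dissipated=1.562
Op 2: CLOSE 4-5: Q_total=18.50, C_total=10.00, V=1.85; Q4=11.10, Q5=7.40; dissipated=0.252
Op 3: CLOSE 1-4: Q_total=19.60, C_total=10.00, V=1.96; Q1=7.84, Q4=11.76; dissipated=0.091
Op 4: CLOSE 2-1: Q_total=20.84, C_total=6.00, V=3.47; Q2=6.95, Q1=13.89; dissipated=13.741
Total dissipated: 15.646 μJ

Answer: 15.65 μJ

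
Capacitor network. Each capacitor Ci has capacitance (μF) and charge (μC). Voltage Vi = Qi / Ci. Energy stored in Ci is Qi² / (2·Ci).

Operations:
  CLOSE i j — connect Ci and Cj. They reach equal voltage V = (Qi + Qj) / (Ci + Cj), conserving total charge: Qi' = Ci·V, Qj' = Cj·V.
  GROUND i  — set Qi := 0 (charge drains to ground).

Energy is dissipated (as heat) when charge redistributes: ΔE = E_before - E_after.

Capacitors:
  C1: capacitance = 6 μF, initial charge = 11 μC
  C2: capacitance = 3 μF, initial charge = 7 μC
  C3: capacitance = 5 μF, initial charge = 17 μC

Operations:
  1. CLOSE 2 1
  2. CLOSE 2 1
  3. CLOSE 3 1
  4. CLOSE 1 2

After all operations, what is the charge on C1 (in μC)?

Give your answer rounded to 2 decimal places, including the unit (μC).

Answer: 14.55 μC

Derivation:
Initial: C1(6μF, Q=11μC, V=1.83V), C2(3μF, Q=7μC, V=2.33V), C3(5μF, Q=17μC, V=3.40V)
Op 1: CLOSE 2-1: Q_total=18.00, C_total=9.00, V=2.00; Q2=6.00, Q1=12.00; dissipated=0.250
Op 2: CLOSE 2-1: Q_total=18.00, C_total=9.00, V=2.00; Q2=6.00, Q1=12.00; dissipated=0.000
Op 3: CLOSE 3-1: Q_total=29.00, C_total=11.00, V=2.64; Q3=13.18, Q1=15.82; dissipated=2.673
Op 4: CLOSE 1-2: Q_total=21.82, C_total=9.00, V=2.42; Q1=14.55, Q2=7.27; dissipated=0.405
Final charges: Q1=14.55, Q2=7.27, Q3=13.18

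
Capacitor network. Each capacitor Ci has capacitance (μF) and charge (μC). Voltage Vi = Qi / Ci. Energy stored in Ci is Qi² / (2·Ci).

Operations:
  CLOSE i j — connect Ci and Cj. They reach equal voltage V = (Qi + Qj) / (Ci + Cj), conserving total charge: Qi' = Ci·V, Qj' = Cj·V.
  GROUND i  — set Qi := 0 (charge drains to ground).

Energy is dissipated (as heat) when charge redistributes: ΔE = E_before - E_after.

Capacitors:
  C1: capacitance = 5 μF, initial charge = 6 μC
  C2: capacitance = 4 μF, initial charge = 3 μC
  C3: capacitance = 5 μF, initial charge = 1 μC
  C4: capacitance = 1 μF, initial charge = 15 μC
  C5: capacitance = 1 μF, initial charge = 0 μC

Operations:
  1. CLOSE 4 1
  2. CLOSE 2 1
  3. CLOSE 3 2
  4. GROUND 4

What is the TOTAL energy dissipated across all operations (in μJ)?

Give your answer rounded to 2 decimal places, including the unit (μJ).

Initial: C1(5μF, Q=6μC, V=1.20V), C2(4μF, Q=3μC, V=0.75V), C3(5μF, Q=1μC, V=0.20V), C4(1μF, Q=15μC, V=15.00V), C5(1μF, Q=0μC, V=0.00V)
Op 1: CLOSE 4-1: Q_total=21.00, C_total=6.00, V=3.50; Q4=3.50, Q1=17.50; dissipated=79.350
Op 2: CLOSE 2-1: Q_total=20.50, C_total=9.00, V=2.28; Q2=9.11, Q1=11.39; dissipated=8.403
Op 3: CLOSE 3-2: Q_total=10.11, C_total=9.00, V=1.12; Q3=5.62, Q2=4.49; dissipated=4.797
Op 4: GROUND 4: Q4=0; energy lost=6.125
Total dissipated: 98.675 μJ

Answer: 98.67 μJ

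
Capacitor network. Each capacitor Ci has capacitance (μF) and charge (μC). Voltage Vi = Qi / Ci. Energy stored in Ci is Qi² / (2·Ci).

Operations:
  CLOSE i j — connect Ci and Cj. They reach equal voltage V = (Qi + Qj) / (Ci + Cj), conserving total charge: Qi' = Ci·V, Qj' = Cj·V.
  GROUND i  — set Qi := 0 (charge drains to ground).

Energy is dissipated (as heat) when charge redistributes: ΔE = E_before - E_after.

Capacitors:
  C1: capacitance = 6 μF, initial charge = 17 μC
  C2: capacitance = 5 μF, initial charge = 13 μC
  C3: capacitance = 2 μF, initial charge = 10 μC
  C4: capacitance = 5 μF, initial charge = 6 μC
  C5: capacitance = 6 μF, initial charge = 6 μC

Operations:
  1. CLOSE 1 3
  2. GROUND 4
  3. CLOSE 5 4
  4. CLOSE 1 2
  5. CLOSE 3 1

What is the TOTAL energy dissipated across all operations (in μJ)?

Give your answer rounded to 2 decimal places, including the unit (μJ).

Initial: C1(6μF, Q=17μC, V=2.83V), C2(5μF, Q=13μC, V=2.60V), C3(2μF, Q=10μC, V=5.00V), C4(5μF, Q=6μC, V=1.20V), C5(6μF, Q=6μC, V=1.00V)
Op 1: CLOSE 1-3: Q_total=27.00, C_total=8.00, V=3.38; Q1=20.25, Q3=6.75; dissipated=3.521
Op 2: GROUND 4: Q4=0; energy lost=3.600
Op 3: CLOSE 5-4: Q_total=6.00, C_total=11.00, V=0.55; Q5=3.27, Q4=2.73; dissipated=1.364
Op 4: CLOSE 1-2: Q_total=33.25, C_total=11.00, V=3.02; Q1=18.14, Q2=15.11; dissipated=0.819
Op 5: CLOSE 3-1: Q_total=24.89, C_total=8.00, V=3.11; Q3=6.22, Q1=18.66; dissipated=0.093
Total dissipated: 9.397 μJ

Answer: 9.40 μJ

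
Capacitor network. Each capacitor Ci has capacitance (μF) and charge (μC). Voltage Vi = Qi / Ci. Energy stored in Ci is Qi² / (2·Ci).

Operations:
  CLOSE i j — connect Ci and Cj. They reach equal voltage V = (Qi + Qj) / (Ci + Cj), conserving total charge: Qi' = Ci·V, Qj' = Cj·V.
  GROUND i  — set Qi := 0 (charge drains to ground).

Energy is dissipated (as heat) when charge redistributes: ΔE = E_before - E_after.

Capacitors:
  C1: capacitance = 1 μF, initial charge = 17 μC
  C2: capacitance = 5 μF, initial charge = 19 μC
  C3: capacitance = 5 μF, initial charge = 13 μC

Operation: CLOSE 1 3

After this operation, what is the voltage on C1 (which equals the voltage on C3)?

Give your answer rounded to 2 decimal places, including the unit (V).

Initial: C1(1μF, Q=17μC, V=17.00V), C2(5μF, Q=19μC, V=3.80V), C3(5μF, Q=13μC, V=2.60V)
Op 1: CLOSE 1-3: Q_total=30.00, C_total=6.00, V=5.00; Q1=5.00, Q3=25.00; dissipated=86.400

Answer: 5.00 V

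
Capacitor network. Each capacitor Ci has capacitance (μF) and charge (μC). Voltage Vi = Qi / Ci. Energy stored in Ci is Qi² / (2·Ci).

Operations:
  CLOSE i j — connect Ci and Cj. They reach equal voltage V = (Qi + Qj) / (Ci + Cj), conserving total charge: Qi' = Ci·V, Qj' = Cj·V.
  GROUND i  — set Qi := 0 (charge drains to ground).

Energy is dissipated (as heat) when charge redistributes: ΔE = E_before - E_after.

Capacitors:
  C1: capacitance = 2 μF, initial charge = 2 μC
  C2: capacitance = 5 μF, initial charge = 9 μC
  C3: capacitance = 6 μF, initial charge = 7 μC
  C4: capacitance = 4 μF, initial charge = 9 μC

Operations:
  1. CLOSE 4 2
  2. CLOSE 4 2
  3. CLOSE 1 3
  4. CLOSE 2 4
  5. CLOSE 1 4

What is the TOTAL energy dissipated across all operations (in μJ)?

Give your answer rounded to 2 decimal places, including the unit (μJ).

Initial: C1(2μF, Q=2μC, V=1.00V), C2(5μF, Q=9μC, V=1.80V), C3(6μF, Q=7μC, V=1.17V), C4(4μF, Q=9μC, V=2.25V)
Op 1: CLOSE 4-2: Q_total=18.00, C_total=9.00, V=2.00; Q4=8.00, Q2=10.00; dissipated=0.225
Op 2: CLOSE 4-2: Q_total=18.00, C_total=9.00, V=2.00; Q4=8.00, Q2=10.00; dissipated=0.000
Op 3: CLOSE 1-3: Q_total=9.00, C_total=8.00, V=1.12; Q1=2.25, Q3=6.75; dissipated=0.021
Op 4: CLOSE 2-4: Q_total=18.00, C_total=9.00, V=2.00; Q2=10.00, Q4=8.00; dissipated=0.000
Op 5: CLOSE 1-4: Q_total=10.25, C_total=6.00, V=1.71; Q1=3.42, Q4=6.83; dissipated=0.510
Total dissipated: 0.756 μJ

Answer: 0.76 μJ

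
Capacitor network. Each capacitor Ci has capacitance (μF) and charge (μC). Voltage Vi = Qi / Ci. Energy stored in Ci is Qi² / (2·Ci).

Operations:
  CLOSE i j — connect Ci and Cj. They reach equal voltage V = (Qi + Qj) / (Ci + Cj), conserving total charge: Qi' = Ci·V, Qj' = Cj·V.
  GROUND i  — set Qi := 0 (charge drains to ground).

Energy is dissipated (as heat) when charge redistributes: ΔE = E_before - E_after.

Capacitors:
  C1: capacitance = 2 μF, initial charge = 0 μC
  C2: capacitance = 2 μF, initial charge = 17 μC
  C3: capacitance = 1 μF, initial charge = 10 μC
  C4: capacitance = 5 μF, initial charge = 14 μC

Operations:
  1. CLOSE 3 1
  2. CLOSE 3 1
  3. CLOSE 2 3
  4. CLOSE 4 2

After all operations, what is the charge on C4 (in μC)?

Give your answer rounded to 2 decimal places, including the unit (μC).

Initial: C1(2μF, Q=0μC, V=0.00V), C2(2μF, Q=17μC, V=8.50V), C3(1μF, Q=10μC, V=10.00V), C4(5μF, Q=14μC, V=2.80V)
Op 1: CLOSE 3-1: Q_total=10.00, C_total=3.00, V=3.33; Q3=3.33, Q1=6.67; dissipated=33.333
Op 2: CLOSE 3-1: Q_total=10.00, C_total=3.00, V=3.33; Q3=3.33, Q1=6.67; dissipated=0.000
Op 3: CLOSE 2-3: Q_total=20.33, C_total=3.00, V=6.78; Q2=13.56, Q3=6.78; dissipated=8.898
Op 4: CLOSE 4-2: Q_total=27.56, C_total=7.00, V=3.94; Q4=19.68, Q2=7.87; dissipated=11.302
Final charges: Q1=6.67, Q2=7.87, Q3=6.78, Q4=19.68

Answer: 19.68 μC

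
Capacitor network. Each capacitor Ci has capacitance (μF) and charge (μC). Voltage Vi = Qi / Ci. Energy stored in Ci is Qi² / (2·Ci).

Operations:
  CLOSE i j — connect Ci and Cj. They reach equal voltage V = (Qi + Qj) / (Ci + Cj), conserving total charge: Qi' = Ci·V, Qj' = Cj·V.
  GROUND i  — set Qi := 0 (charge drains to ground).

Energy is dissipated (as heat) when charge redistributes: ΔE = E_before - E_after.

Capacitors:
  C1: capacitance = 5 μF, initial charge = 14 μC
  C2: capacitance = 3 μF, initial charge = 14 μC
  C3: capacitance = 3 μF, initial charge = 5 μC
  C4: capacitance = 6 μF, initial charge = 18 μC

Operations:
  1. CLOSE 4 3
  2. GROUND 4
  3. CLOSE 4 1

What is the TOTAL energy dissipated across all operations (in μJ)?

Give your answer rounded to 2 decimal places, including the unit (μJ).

Initial: C1(5μF, Q=14μC, V=2.80V), C2(3μF, Q=14μC, V=4.67V), C3(3μF, Q=5μC, V=1.67V), C4(6μF, Q=18μC, V=3.00V)
Op 1: CLOSE 4-3: Q_total=23.00, C_total=9.00, V=2.56; Q4=15.33, Q3=7.67; dissipated=1.778
Op 2: GROUND 4: Q4=0; energy lost=19.593
Op 3: CLOSE 4-1: Q_total=14.00, C_total=11.00, V=1.27; Q4=7.64, Q1=6.36; dissipated=10.691
Total dissipated: 32.061 μJ

Answer: 32.06 μJ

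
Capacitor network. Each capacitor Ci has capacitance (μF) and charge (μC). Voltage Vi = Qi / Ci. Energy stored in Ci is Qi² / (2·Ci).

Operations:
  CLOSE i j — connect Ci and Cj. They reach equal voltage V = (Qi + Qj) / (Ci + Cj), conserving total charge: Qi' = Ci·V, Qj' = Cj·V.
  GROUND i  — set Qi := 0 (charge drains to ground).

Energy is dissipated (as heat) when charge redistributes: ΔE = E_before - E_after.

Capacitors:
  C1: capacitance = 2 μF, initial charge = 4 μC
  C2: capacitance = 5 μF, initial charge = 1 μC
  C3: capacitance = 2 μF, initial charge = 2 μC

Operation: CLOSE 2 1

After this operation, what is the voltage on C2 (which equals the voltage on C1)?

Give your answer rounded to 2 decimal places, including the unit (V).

Initial: C1(2μF, Q=4μC, V=2.00V), C2(5μF, Q=1μC, V=0.20V), C3(2μF, Q=2μC, V=1.00V)
Op 1: CLOSE 2-1: Q_total=5.00, C_total=7.00, V=0.71; Q2=3.57, Q1=1.43; dissipated=2.314

Answer: 0.71 V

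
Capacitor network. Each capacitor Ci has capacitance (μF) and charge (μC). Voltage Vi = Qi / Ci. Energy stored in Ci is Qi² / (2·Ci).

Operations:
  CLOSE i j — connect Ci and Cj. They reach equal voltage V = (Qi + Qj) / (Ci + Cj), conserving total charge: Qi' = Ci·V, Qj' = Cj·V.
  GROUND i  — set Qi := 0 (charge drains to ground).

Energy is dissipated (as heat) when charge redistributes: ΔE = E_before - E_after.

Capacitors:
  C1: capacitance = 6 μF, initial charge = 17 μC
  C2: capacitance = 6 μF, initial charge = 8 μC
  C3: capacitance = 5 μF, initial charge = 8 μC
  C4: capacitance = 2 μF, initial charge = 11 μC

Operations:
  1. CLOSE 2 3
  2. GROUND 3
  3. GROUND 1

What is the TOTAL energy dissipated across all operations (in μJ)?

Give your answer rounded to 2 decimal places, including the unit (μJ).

Initial: C1(6μF, Q=17μC, V=2.83V), C2(6μF, Q=8μC, V=1.33V), C3(5μF, Q=8μC, V=1.60V), C4(2μF, Q=11μC, V=5.50V)
Op 1: CLOSE 2-3: Q_total=16.00, C_total=11.00, V=1.45; Q2=8.73, Q3=7.27; dissipated=0.097
Op 2: GROUND 3: Q3=0; energy lost=5.289
Op 3: GROUND 1: Q1=0; energy lost=24.083
Total dissipated: 29.470 μJ

Answer: 29.47 μJ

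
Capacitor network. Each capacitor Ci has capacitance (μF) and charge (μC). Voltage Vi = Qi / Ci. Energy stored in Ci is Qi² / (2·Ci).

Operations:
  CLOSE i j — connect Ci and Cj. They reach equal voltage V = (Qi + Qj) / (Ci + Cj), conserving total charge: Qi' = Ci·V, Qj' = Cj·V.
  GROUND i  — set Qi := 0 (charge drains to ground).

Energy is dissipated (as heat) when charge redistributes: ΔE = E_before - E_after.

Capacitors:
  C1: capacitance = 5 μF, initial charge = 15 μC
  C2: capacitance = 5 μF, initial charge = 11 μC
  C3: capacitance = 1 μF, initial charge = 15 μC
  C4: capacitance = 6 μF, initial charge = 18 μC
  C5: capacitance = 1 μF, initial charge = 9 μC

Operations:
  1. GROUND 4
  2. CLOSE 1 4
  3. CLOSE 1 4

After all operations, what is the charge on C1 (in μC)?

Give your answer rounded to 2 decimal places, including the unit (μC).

Answer: 6.82 μC

Derivation:
Initial: C1(5μF, Q=15μC, V=3.00V), C2(5μF, Q=11μC, V=2.20V), C3(1μF, Q=15μC, V=15.00V), C4(6μF, Q=18μC, V=3.00V), C5(1μF, Q=9μC, V=9.00V)
Op 1: GROUND 4: Q4=0; energy lost=27.000
Op 2: CLOSE 1-4: Q_total=15.00, C_total=11.00, V=1.36; Q1=6.82, Q4=8.18; dissipated=12.273
Op 3: CLOSE 1-4: Q_total=15.00, C_total=11.00, V=1.36; Q1=6.82, Q4=8.18; dissipated=0.000
Final charges: Q1=6.82, Q2=11.00, Q3=15.00, Q4=8.18, Q5=9.00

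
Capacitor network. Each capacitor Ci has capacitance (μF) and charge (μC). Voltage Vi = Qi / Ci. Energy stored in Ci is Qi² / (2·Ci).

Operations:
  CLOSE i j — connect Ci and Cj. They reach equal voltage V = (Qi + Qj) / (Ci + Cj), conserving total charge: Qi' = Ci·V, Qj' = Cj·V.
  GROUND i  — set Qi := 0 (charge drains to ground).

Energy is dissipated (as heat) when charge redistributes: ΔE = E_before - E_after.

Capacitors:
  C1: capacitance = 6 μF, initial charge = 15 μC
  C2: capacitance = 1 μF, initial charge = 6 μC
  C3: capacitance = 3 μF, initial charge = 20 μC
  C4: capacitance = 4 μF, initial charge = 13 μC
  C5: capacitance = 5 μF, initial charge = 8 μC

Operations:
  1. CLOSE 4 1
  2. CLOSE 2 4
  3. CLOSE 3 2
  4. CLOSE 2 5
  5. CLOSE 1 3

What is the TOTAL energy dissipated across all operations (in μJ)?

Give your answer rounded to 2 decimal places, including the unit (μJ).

Answer: 25.60 μJ

Derivation:
Initial: C1(6μF, Q=15μC, V=2.50V), C2(1μF, Q=6μC, V=6.00V), C3(3μF, Q=20μC, V=6.67V), C4(4μF, Q=13μC, V=3.25V), C5(5μF, Q=8μC, V=1.60V)
Op 1: CLOSE 4-1: Q_total=28.00, C_total=10.00, V=2.80; Q4=11.20, Q1=16.80; dissipated=0.675
Op 2: CLOSE 2-4: Q_total=17.20, C_total=5.00, V=3.44; Q2=3.44, Q4=13.76; dissipated=4.096
Op 3: CLOSE 3-2: Q_total=23.44, C_total=4.00, V=5.86; Q3=17.58, Q2=5.86; dissipated=3.904
Op 4: CLOSE 2-5: Q_total=13.86, C_total=6.00, V=2.31; Q2=2.31, Q5=11.55; dissipated=7.561
Op 5: CLOSE 1-3: Q_total=34.38, C_total=9.00, V=3.82; Q1=22.92, Q3=11.46; dissipated=9.364
Total dissipated: 25.600 μJ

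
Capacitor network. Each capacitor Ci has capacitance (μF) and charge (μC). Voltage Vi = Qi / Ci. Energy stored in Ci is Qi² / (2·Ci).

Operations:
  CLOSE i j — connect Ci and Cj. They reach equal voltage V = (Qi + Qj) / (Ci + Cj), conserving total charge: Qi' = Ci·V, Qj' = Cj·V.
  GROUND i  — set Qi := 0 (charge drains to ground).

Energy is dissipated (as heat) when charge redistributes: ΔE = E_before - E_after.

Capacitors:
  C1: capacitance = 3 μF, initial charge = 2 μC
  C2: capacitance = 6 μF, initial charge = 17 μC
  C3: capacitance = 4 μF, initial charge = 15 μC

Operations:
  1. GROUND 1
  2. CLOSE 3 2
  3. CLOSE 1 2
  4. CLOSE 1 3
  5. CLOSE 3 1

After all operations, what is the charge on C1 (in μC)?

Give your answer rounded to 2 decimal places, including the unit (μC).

Initial: C1(3μF, Q=2μC, V=0.67V), C2(6μF, Q=17μC, V=2.83V), C3(4μF, Q=15μC, V=3.75V)
Op 1: GROUND 1: Q1=0; energy lost=0.667
Op 2: CLOSE 3-2: Q_total=32.00, C_total=10.00, V=3.20; Q3=12.80, Q2=19.20; dissipated=1.008
Op 3: CLOSE 1-2: Q_total=19.20, C_total=9.00, V=2.13; Q1=6.40, Q2=12.80; dissipated=10.240
Op 4: CLOSE 1-3: Q_total=19.20, C_total=7.00, V=2.74; Q1=8.23, Q3=10.97; dissipated=0.975
Op 5: CLOSE 3-1: Q_total=19.20, C_total=7.00, V=2.74; Q3=10.97, Q1=8.23; dissipated=0.000
Final charges: Q1=8.23, Q2=12.80, Q3=10.97

Answer: 8.23 μC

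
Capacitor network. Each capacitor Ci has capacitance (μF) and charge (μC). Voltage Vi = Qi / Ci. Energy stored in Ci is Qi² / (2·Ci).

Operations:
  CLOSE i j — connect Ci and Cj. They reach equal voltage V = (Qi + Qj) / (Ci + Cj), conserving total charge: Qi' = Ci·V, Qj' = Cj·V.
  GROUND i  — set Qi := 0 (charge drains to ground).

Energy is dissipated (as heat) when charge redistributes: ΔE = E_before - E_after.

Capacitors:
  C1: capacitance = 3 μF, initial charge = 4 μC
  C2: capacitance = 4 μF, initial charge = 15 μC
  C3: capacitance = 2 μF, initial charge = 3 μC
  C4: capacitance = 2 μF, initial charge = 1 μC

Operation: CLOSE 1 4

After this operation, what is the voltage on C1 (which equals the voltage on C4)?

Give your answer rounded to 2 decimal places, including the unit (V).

Initial: C1(3μF, Q=4μC, V=1.33V), C2(4μF, Q=15μC, V=3.75V), C3(2μF, Q=3μC, V=1.50V), C4(2μF, Q=1μC, V=0.50V)
Op 1: CLOSE 1-4: Q_total=5.00, C_total=5.00, V=1.00; Q1=3.00, Q4=2.00; dissipated=0.417

Answer: 1.00 V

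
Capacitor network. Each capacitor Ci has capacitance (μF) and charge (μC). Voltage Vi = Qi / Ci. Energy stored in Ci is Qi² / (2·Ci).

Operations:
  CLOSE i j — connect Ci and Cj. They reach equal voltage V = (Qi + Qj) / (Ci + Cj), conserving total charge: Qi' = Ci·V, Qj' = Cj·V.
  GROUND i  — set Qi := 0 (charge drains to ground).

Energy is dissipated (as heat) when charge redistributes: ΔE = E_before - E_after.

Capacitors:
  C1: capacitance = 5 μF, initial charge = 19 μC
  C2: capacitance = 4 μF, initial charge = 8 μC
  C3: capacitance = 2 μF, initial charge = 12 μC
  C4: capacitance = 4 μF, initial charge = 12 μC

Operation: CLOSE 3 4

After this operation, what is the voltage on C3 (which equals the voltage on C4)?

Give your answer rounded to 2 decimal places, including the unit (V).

Answer: 4.00 V

Derivation:
Initial: C1(5μF, Q=19μC, V=3.80V), C2(4μF, Q=8μC, V=2.00V), C3(2μF, Q=12μC, V=6.00V), C4(4μF, Q=12μC, V=3.00V)
Op 1: CLOSE 3-4: Q_total=24.00, C_total=6.00, V=4.00; Q3=8.00, Q4=16.00; dissipated=6.000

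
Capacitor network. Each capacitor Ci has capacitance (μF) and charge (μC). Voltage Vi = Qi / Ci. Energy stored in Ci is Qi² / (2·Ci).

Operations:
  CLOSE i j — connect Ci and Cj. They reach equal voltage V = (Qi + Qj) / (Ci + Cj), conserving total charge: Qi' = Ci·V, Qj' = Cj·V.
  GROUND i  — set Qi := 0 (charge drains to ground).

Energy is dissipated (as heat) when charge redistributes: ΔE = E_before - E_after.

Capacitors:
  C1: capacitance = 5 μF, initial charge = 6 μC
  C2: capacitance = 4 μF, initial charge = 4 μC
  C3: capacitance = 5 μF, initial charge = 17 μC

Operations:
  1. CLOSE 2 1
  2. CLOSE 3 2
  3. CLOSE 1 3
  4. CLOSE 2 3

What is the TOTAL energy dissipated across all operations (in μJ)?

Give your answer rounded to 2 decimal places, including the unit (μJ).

Answer: 8.34 μJ

Derivation:
Initial: C1(5μF, Q=6μC, V=1.20V), C2(4μF, Q=4μC, V=1.00V), C3(5μF, Q=17μC, V=3.40V)
Op 1: CLOSE 2-1: Q_total=10.00, C_total=9.00, V=1.11; Q2=4.44, Q1=5.56; dissipated=0.044
Op 2: CLOSE 3-2: Q_total=21.44, C_total=9.00, V=2.38; Q3=11.91, Q2=9.53; dissipated=5.821
Op 3: CLOSE 1-3: Q_total=17.47, C_total=10.00, V=1.75; Q1=8.73, Q3=8.73; dissipated=2.021
Op 4: CLOSE 2-3: Q_total=18.27, C_total=9.00, V=2.03; Q2=8.12, Q3=10.15; dissipated=0.449
Total dissipated: 8.336 μJ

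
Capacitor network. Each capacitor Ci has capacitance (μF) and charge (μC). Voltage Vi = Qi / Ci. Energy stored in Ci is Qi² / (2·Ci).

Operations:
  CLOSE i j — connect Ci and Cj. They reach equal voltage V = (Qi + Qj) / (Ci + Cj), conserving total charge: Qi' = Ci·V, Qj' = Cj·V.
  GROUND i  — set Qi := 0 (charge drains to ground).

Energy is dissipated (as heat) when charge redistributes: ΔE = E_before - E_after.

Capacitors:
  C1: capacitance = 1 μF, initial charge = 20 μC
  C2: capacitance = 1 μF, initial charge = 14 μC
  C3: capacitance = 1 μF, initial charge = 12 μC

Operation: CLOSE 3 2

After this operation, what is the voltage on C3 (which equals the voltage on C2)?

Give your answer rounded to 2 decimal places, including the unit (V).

Initial: C1(1μF, Q=20μC, V=20.00V), C2(1μF, Q=14μC, V=14.00V), C3(1μF, Q=12μC, V=12.00V)
Op 1: CLOSE 3-2: Q_total=26.00, C_total=2.00, V=13.00; Q3=13.00, Q2=13.00; dissipated=1.000

Answer: 13.00 V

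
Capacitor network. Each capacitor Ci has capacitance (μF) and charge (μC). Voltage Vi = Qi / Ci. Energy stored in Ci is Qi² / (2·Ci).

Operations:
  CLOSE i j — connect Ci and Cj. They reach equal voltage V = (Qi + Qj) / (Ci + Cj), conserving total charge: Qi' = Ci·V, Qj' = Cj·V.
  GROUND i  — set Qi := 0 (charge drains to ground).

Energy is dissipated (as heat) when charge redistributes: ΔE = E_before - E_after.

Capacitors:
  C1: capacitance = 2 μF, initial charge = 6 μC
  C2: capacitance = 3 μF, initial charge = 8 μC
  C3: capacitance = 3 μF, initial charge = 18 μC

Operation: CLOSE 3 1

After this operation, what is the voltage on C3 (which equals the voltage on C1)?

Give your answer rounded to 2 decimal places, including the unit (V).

Answer: 4.80 V

Derivation:
Initial: C1(2μF, Q=6μC, V=3.00V), C2(3μF, Q=8μC, V=2.67V), C3(3μF, Q=18μC, V=6.00V)
Op 1: CLOSE 3-1: Q_total=24.00, C_total=5.00, V=4.80; Q3=14.40, Q1=9.60; dissipated=5.400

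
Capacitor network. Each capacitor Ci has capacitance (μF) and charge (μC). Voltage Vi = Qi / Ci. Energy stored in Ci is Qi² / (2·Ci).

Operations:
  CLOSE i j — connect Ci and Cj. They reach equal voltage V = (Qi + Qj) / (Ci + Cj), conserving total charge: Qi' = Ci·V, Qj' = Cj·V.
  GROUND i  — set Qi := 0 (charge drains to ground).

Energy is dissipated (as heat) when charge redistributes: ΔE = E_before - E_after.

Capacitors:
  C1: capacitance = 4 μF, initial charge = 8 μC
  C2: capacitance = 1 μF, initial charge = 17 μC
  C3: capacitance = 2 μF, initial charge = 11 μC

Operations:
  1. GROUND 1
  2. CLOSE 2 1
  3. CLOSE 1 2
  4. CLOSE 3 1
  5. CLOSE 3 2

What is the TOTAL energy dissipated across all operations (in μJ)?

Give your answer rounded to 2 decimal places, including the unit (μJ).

Initial: C1(4μF, Q=8μC, V=2.00V), C2(1μF, Q=17μC, V=17.00V), C3(2μF, Q=11μC, V=5.50V)
Op 1: GROUND 1: Q1=0; energy lost=8.000
Op 2: CLOSE 2-1: Q_total=17.00, C_total=5.00, V=3.40; Q2=3.40, Q1=13.60; dissipated=115.600
Op 3: CLOSE 1-2: Q_total=17.00, C_total=5.00, V=3.40; Q1=13.60, Q2=3.40; dissipated=0.000
Op 4: CLOSE 3-1: Q_total=24.60, C_total=6.00, V=4.10; Q3=8.20, Q1=16.40; dissipated=2.940
Op 5: CLOSE 3-2: Q_total=11.60, C_total=3.00, V=3.87; Q3=7.73, Q2=3.87; dissipated=0.163
Total dissipated: 126.703 μJ

Answer: 126.70 μJ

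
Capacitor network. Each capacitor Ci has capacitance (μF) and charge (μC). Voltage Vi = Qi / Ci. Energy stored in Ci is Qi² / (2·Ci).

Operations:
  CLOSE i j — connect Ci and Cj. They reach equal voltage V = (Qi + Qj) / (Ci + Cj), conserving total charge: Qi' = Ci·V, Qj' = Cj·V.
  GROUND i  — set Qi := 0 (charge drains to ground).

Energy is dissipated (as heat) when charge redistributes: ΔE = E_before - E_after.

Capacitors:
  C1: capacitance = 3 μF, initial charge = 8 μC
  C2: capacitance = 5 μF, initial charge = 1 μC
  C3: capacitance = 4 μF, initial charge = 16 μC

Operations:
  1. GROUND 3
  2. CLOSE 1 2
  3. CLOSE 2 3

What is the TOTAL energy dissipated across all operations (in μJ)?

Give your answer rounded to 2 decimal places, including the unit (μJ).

Initial: C1(3μF, Q=8μC, V=2.67V), C2(5μF, Q=1μC, V=0.20V), C3(4μF, Q=16μC, V=4.00V)
Op 1: GROUND 3: Q3=0; energy lost=32.000
Op 2: CLOSE 1-2: Q_total=9.00, C_total=8.00, V=1.12; Q1=3.38, Q2=5.62; dissipated=5.704
Op 3: CLOSE 2-3: Q_total=5.62, C_total=9.00, V=0.62; Q2=3.12, Q3=2.50; dissipated=1.406
Total dissipated: 39.110 μJ

Answer: 39.11 μJ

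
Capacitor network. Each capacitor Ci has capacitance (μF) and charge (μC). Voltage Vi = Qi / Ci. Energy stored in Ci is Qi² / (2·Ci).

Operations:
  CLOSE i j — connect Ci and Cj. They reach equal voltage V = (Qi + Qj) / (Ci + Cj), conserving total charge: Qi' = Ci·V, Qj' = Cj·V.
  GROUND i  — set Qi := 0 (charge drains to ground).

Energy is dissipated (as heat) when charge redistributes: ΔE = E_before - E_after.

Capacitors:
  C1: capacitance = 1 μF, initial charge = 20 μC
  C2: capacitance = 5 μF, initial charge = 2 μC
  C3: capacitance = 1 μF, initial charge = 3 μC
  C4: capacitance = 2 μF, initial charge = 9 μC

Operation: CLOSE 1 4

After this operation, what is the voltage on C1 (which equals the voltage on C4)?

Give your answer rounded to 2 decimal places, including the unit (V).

Answer: 9.67 V

Derivation:
Initial: C1(1μF, Q=20μC, V=20.00V), C2(5μF, Q=2μC, V=0.40V), C3(1μF, Q=3μC, V=3.00V), C4(2μF, Q=9μC, V=4.50V)
Op 1: CLOSE 1-4: Q_total=29.00, C_total=3.00, V=9.67; Q1=9.67, Q4=19.33; dissipated=80.083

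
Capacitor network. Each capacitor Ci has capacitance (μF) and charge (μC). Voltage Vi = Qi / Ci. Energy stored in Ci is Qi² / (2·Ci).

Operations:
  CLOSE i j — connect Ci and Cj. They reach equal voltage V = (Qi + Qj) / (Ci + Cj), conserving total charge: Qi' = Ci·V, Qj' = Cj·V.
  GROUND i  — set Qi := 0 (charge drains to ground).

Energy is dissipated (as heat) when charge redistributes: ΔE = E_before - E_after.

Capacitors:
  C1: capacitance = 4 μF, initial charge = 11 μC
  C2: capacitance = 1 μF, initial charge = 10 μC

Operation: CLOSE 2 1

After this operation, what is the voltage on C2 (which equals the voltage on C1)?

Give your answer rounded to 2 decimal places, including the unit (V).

Initial: C1(4μF, Q=11μC, V=2.75V), C2(1μF, Q=10μC, V=10.00V)
Op 1: CLOSE 2-1: Q_total=21.00, C_total=5.00, V=4.20; Q2=4.20, Q1=16.80; dissipated=21.025

Answer: 4.20 V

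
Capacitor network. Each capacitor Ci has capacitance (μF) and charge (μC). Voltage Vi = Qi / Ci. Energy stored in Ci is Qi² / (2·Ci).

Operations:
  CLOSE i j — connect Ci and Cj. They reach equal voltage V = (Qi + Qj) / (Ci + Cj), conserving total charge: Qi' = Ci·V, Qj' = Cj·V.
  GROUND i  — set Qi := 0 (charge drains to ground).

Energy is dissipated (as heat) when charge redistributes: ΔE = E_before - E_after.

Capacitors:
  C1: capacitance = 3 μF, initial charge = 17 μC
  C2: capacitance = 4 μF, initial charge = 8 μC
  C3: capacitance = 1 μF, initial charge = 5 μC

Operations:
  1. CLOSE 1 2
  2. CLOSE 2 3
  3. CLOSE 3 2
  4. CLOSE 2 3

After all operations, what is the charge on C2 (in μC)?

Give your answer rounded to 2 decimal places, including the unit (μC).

Answer: 15.43 μC

Derivation:
Initial: C1(3μF, Q=17μC, V=5.67V), C2(4μF, Q=8μC, V=2.00V), C3(1μF, Q=5μC, V=5.00V)
Op 1: CLOSE 1-2: Q_total=25.00, C_total=7.00, V=3.57; Q1=10.71, Q2=14.29; dissipated=11.524
Op 2: CLOSE 2-3: Q_total=19.29, C_total=5.00, V=3.86; Q2=15.43, Q3=3.86; dissipated=0.816
Op 3: CLOSE 3-2: Q_total=19.29, C_total=5.00, V=3.86; Q3=3.86, Q2=15.43; dissipated=0.000
Op 4: CLOSE 2-3: Q_total=19.29, C_total=5.00, V=3.86; Q2=15.43, Q3=3.86; dissipated=0.000
Final charges: Q1=10.71, Q2=15.43, Q3=3.86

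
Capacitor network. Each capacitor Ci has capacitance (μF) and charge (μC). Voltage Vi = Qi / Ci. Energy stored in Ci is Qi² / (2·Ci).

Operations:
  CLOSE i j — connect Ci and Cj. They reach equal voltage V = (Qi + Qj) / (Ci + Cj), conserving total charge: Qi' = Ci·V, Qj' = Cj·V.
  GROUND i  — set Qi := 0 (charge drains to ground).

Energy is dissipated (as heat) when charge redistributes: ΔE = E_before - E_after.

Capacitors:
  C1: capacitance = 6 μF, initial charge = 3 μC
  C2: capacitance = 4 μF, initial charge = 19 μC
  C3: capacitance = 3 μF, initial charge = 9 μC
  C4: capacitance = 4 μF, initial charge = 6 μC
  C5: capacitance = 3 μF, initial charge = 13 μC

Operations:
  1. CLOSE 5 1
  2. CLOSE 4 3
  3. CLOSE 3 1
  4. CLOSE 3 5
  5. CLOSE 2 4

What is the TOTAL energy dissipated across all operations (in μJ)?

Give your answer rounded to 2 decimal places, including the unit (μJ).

Initial: C1(6μF, Q=3μC, V=0.50V), C2(4μF, Q=19μC, V=4.75V), C3(3μF, Q=9μC, V=3.00V), C4(4μF, Q=6μC, V=1.50V), C5(3μF, Q=13μC, V=4.33V)
Op 1: CLOSE 5-1: Q_total=16.00, C_total=9.00, V=1.78; Q5=5.33, Q1=10.67; dissipated=14.694
Op 2: CLOSE 4-3: Q_total=15.00, C_total=7.00, V=2.14; Q4=8.57, Q3=6.43; dissipated=1.929
Op 3: CLOSE 3-1: Q_total=17.10, C_total=9.00, V=1.90; Q3=5.70, Q1=11.40; dissipated=0.133
Op 4: CLOSE 3-5: Q_total=11.03, C_total=6.00, V=1.84; Q3=5.52, Q5=5.52; dissipated=0.011
Op 5: CLOSE 2-4: Q_total=27.57, C_total=8.00, V=3.45; Q2=13.79, Q4=13.79; dissipated=6.797
Total dissipated: 23.565 μJ

Answer: 23.56 μJ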